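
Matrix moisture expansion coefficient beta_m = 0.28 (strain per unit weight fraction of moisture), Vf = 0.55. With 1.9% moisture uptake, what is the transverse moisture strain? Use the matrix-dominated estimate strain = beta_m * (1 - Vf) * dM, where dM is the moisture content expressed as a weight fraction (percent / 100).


dM = 1.9/100 = 0.019
strain = beta_m * (1-Vf) * dM = 0.28 * 0.45 * 0.019 = 0.002394

0.002394


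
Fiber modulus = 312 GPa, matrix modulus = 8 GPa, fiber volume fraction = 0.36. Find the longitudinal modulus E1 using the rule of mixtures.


E1 = Ef*Vf + Em*(1-Vf) = 312*0.36 + 8*0.64 = 117.44 GPa

117.44 GPa


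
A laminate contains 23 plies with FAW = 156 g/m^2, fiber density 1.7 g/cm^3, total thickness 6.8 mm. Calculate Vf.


Vf = n * FAW / (rho_f * h * 1000) = 23 * 156 / (1.7 * 6.8 * 1000) = 0.3104

0.3104


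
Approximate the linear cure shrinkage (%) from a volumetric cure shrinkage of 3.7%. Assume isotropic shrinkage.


Linear shrinkage ≈ vol_shrink/3 = 3.7/3 = 1.233%

1.233%


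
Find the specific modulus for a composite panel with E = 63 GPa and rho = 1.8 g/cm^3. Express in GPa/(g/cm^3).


Specific stiffness = E/rho = 63/1.8 = 35.0 GPa/(g/cm^3)

35.0 GPa/(g/cm^3)


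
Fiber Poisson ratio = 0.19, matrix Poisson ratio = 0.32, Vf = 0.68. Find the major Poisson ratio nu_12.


nu_12 = nu_f*Vf + nu_m*(1-Vf) = 0.19*0.68 + 0.32*0.32 = 0.2316

0.2316


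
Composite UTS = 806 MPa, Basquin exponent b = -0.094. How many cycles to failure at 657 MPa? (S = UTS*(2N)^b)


N = 0.5 * (S/UTS)^(1/b) = 0.5 * (657/806)^(1/-0.094) = 4.3987 cycles

4.3987 cycles


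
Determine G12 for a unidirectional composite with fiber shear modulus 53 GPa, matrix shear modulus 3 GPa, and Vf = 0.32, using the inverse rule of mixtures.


1/G12 = Vf/Gf + (1-Vf)/Gm = 0.32/53 + 0.68/3
G12 = 4.3 GPa

4.3 GPa


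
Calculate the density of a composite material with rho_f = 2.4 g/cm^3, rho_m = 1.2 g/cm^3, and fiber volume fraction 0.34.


rho_c = rho_f*Vf + rho_m*(1-Vf) = 2.4*0.34 + 1.2*0.66 = 1.608 g/cm^3

1.608 g/cm^3


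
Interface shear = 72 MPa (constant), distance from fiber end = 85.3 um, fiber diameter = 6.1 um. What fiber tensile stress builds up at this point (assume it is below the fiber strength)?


Force balance: sigma_f * (pi*d^2/4) = tau * (pi*d) * x  ->  sigma_f = 4 * tau * x / d
sigma_f = 4 * 72 * 85.3 / 6.1 = 4027.3 MPa

4027.3 MPa


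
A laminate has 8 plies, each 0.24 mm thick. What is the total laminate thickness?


h = n * t_ply = 8 * 0.24 = 1.92 mm

1.92 mm


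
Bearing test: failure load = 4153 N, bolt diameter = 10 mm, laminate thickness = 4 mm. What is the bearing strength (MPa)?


sigma_br = F/(d*h) = 4153/(10*4) = 103.8 MPa

103.8 MPa


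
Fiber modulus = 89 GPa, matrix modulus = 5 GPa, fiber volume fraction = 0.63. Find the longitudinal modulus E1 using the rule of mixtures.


E1 = Ef*Vf + Em*(1-Vf) = 89*0.63 + 5*0.37 = 57.92 GPa

57.92 GPa


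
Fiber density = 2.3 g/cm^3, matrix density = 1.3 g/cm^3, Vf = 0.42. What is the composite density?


rho_c = rho_f*Vf + rho_m*(1-Vf) = 2.3*0.42 + 1.3*0.58 = 1.72 g/cm^3

1.72 g/cm^3


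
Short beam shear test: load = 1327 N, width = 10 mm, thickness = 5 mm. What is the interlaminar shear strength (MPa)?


ILSS = 3F/(4bh) = 3*1327/(4*10*5) = 19.91 MPa

19.91 MPa


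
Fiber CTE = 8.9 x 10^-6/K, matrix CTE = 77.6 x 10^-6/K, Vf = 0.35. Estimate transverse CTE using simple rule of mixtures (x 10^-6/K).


alpha_2 = alpha_f*Vf + alpha_m*(1-Vf) = 8.9*0.35 + 77.6*0.65 = 53.6 x 10^-6/K

53.6 x 10^-6/K


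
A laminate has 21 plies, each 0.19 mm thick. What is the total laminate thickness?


h = n * t_ply = 21 * 0.19 = 3.99 mm

3.99 mm


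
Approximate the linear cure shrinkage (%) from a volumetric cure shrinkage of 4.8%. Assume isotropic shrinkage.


Linear shrinkage ≈ vol_shrink/3 = 4.8/3 = 1.6%

1.6%


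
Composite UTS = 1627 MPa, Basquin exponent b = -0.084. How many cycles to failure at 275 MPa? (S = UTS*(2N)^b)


N = 0.5 * (S/UTS)^(1/b) = 0.5 * (275/1627)^(1/-0.084) = 7.7642e+08 cycles

7.7642e+08 cycles


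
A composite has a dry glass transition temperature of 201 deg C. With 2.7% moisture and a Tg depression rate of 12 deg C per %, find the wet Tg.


Tg_wet = Tg_dry - k*moisture = 201 - 12*2.7 = 168.6 deg C

168.6 deg C


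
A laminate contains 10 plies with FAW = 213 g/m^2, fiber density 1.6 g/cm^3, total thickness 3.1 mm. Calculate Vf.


Vf = n * FAW / (rho_f * h * 1000) = 10 * 213 / (1.6 * 3.1 * 1000) = 0.4294

0.4294


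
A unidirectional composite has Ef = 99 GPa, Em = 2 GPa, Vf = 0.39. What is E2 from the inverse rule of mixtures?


1/E2 = Vf/Ef + (1-Vf)/Em = 0.39/99 + 0.61/2
E2 = 3.24 GPa

3.24 GPa


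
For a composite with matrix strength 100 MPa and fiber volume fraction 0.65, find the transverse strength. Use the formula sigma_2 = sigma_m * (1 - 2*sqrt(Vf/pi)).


factor = 1 - 2*sqrt(0.65/pi) = 0.0903
sigma_2 = 100 * 0.0903 = 9.03 MPa

9.03 MPa


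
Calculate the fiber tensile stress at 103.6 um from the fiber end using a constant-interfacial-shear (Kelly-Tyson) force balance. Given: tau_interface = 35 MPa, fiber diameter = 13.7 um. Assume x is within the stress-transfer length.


Force balance: sigma_f * (pi*d^2/4) = tau * (pi*d) * x  ->  sigma_f = 4 * tau * x / d
sigma_f = 4 * 35 * 103.6 / 13.7 = 1058.7 MPa

1058.7 MPa


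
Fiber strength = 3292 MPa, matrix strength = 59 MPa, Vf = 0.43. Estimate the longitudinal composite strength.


sigma_1 = sigma_f*Vf + sigma_m*(1-Vf) = 3292*0.43 + 59*0.57 = 1449.2 MPa

1449.2 MPa


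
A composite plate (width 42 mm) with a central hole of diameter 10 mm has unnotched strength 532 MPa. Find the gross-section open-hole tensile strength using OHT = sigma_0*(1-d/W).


OHT = sigma_0*(1-d/W) = 532*(1-10/42) = 405.3 MPa

405.3 MPa


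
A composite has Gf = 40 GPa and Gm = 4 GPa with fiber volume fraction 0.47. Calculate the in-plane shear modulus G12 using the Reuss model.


1/G12 = Vf/Gf + (1-Vf)/Gm = 0.47/40 + 0.53/4
G12 = 6.93 GPa

6.93 GPa


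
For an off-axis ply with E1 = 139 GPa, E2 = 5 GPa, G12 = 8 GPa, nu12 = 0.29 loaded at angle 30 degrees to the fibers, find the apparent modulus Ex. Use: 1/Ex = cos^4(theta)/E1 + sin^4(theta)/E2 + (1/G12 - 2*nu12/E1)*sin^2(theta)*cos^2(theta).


cos^4(30) = 0.5625, sin^4(30) = 0.0625, sin^2(30)*cos^2(30) = 0.1875
1/G12 - 2*nu12/E1 = 1/8 - 2*0.29/139 = 0.120827 GPa^-1
1/Ex = 0.5625/139 + 0.0625/5 + 0.120827*0.1875 = 0.0392019 GPa^-1
Ex = 25.51 GPa

25.51 GPa


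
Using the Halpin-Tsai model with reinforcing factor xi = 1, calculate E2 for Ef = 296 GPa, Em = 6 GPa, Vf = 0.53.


eta = (Ef/Em - 1)/(Ef/Em + xi) = (49.3333 - 1)/(49.3333 + 1) = 0.9603
E2 = Em*(1+xi*eta*Vf)/(1-eta*Vf) = 18.44 GPa

18.44 GPa


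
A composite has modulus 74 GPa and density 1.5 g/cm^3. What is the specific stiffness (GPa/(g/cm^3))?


Specific stiffness = E/rho = 74/1.5 = 49.3 GPa/(g/cm^3)

49.3 GPa/(g/cm^3)


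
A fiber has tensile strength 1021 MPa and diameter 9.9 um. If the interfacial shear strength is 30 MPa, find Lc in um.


Lc = sigma_f * d / (2 * tau_i) = 1021 * 9.9 / (2 * 30) = 168.5 um

168.5 um


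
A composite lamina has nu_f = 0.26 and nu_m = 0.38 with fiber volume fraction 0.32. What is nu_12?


nu_12 = nu_f*Vf + nu_m*(1-Vf) = 0.26*0.32 + 0.38*0.68 = 0.3416

0.3416


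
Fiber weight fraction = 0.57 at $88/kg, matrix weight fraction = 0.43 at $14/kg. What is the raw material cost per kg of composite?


Cost = cost_f*Wf + cost_m*Wm = 88*0.57 + 14*0.43 = $56.18/kg

$56.18/kg


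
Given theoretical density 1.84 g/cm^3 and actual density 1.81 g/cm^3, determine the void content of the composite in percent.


Void% = (rho_theo - rho_actual)/rho_theo * 100 = (1.84 - 1.81)/1.84 * 100 = 1.63%

1.63%


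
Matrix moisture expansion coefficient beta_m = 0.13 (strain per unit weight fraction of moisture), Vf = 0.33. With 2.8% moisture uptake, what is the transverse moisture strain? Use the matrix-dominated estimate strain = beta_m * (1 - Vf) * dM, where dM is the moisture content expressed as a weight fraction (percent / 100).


dM = 2.8/100 = 0.028
strain = beta_m * (1-Vf) * dM = 0.13 * 0.67 * 0.028 = 0.0024388

0.0024388


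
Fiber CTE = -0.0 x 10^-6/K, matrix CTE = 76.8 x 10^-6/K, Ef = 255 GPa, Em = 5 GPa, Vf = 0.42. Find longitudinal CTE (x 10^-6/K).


E1 = Ef*Vf + Em*(1-Vf) = 110.0
alpha_1 = (alpha_f*Ef*Vf + alpha_m*Em*(1-Vf))/E1 = 2.02 x 10^-6/K

2.02 x 10^-6/K


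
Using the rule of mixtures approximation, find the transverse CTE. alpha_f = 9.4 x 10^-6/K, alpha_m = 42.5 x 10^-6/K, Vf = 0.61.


alpha_2 = alpha_f*Vf + alpha_m*(1-Vf) = 9.4*0.61 + 42.5*0.39 = 22.3 x 10^-6/K

22.3 x 10^-6/K


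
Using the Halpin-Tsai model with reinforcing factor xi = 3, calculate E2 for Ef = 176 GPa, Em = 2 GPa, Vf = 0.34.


eta = (Ef/Em - 1)/(Ef/Em + xi) = (88.0 - 1)/(88.0 + 3) = 0.956
E2 = Em*(1+xi*eta*Vf)/(1-eta*Vf) = 5.85 GPa

5.85 GPa


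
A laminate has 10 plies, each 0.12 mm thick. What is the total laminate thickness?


h = n * t_ply = 10 * 0.12 = 1.2 mm

1.2 mm


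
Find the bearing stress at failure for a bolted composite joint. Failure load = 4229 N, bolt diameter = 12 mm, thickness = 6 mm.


sigma_br = F/(d*h) = 4229/(12*6) = 58.7 MPa

58.7 MPa


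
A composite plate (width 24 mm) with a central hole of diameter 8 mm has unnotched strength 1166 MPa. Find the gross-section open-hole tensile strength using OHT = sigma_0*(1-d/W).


OHT = sigma_0*(1-d/W) = 1166*(1-8/24) = 777.3 MPa

777.3 MPa


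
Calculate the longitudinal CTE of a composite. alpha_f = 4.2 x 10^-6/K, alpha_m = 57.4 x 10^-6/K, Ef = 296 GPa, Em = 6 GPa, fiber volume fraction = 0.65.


E1 = Ef*Vf + Em*(1-Vf) = 194.5
alpha_1 = (alpha_f*Ef*Vf + alpha_m*Em*(1-Vf))/E1 = 4.77 x 10^-6/K

4.77 x 10^-6/K


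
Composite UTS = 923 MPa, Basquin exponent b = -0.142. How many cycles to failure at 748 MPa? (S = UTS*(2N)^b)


N = 0.5 * (S/UTS)^(1/b) = 0.5 * (748/923)^(1/-0.142) = 2.1975 cycles

2.1975 cycles


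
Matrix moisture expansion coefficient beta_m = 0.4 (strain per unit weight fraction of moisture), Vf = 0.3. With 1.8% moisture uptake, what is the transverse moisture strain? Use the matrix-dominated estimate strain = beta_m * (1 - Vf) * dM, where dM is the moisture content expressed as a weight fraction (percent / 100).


dM = 1.8/100 = 0.018
strain = beta_m * (1-Vf) * dM = 0.4 * 0.7 * 0.018 = 0.00504

0.00504


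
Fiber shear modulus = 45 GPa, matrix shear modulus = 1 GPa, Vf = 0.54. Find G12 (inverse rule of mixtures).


1/G12 = Vf/Gf + (1-Vf)/Gm = 0.54/45 + 0.46/1
G12 = 2.12 GPa

2.12 GPa


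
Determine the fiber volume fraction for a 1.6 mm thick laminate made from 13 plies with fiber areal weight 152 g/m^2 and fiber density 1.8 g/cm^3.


Vf = n * FAW / (rho_f * h * 1000) = 13 * 152 / (1.8 * 1.6 * 1000) = 0.6861

0.6861


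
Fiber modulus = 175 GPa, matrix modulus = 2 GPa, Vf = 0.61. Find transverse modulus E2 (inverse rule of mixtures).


1/E2 = Vf/Ef + (1-Vf)/Em = 0.61/175 + 0.39/2
E2 = 5.04 GPa

5.04 GPa


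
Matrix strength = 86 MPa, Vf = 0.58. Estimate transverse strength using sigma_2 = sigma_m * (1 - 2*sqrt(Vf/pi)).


factor = 1 - 2*sqrt(0.58/pi) = 0.1407
sigma_2 = 86 * 0.1407 = 12.1 MPa

12.1 MPa


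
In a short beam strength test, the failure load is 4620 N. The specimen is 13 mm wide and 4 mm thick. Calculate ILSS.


ILSS = 3F/(4bh) = 3*4620/(4*13*4) = 66.63 MPa

66.63 MPa


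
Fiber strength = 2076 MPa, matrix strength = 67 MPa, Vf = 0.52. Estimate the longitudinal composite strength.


sigma_1 = sigma_f*Vf + sigma_m*(1-Vf) = 2076*0.52 + 67*0.48 = 1111.7 MPa

1111.7 MPa


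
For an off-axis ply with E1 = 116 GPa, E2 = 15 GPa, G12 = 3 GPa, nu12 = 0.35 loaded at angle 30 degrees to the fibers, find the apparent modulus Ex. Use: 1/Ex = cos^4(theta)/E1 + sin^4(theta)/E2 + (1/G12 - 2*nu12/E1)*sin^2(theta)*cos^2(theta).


cos^4(30) = 0.5625, sin^4(30) = 0.0625, sin^2(30)*cos^2(30) = 0.1875
1/G12 - 2*nu12/E1 = 1/3 - 2*0.35/116 = 0.327299 GPa^-1
1/Ex = 0.5625/116 + 0.0625/15 + 0.327299*0.1875 = 0.0703843 GPa^-1
Ex = 14.21 GPa

14.21 GPa


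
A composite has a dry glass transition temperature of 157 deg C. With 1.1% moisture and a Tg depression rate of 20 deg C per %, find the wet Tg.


Tg_wet = Tg_dry - k*moisture = 157 - 20*1.1 = 135.0 deg C

135.0 deg C


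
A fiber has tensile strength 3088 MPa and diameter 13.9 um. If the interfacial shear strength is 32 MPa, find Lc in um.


Lc = sigma_f * d / (2 * tau_i) = 3088 * 13.9 / (2 * 32) = 670.7 um

670.7 um


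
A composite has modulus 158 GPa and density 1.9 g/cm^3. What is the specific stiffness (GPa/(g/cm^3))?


Specific stiffness = E/rho = 158/1.9 = 83.2 GPa/(g/cm^3)

83.2 GPa/(g/cm^3)


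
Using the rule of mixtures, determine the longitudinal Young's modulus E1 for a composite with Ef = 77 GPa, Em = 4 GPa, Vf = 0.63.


E1 = Ef*Vf + Em*(1-Vf) = 77*0.63 + 4*0.37 = 49.99 GPa

49.99 GPa


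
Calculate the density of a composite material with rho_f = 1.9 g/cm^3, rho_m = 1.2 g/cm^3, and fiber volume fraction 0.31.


rho_c = rho_f*Vf + rho_m*(1-Vf) = 1.9*0.31 + 1.2*0.69 = 1.417 g/cm^3

1.417 g/cm^3


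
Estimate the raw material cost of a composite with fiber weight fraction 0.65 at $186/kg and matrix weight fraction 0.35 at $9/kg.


Cost = cost_f*Wf + cost_m*Wm = 186*0.65 + 9*0.35 = $124.05/kg

$124.05/kg


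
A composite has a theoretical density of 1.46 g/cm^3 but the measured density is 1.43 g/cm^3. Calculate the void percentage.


Void% = (rho_theo - rho_actual)/rho_theo * 100 = (1.46 - 1.43)/1.46 * 100 = 2.05%

2.05%


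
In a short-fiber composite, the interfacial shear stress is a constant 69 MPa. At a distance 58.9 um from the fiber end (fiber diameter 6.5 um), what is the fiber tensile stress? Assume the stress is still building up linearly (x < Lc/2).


Force balance: sigma_f * (pi*d^2/4) = tau * (pi*d) * x  ->  sigma_f = 4 * tau * x / d
sigma_f = 4 * 69 * 58.9 / 6.5 = 2501.0 MPa

2501.0 MPa


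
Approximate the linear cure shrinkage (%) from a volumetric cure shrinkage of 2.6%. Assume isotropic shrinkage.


Linear shrinkage ≈ vol_shrink/3 = 2.6/3 = 0.867%

0.867%


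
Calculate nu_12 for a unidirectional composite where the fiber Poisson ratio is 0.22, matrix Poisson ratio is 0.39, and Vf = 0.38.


nu_12 = nu_f*Vf + nu_m*(1-Vf) = 0.22*0.38 + 0.39*0.62 = 0.3254

0.3254


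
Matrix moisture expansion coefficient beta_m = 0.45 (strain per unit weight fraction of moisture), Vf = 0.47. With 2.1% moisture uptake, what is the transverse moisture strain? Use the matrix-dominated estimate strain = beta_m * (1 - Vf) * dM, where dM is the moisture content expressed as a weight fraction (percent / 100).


dM = 2.1/100 = 0.021
strain = beta_m * (1-Vf) * dM = 0.45 * 0.53 * 0.021 = 0.0050085

0.0050085


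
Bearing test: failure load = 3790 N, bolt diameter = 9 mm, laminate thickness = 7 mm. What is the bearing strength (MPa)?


sigma_br = F/(d*h) = 3790/(9*7) = 60.2 MPa

60.2 MPa


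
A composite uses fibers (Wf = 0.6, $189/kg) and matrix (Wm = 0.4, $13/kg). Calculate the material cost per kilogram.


Cost = cost_f*Wf + cost_m*Wm = 189*0.6 + 13*0.4 = $118.6/kg

$118.6/kg


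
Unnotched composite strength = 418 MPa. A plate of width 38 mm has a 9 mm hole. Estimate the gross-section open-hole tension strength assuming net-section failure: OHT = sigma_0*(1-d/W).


OHT = sigma_0*(1-d/W) = 418*(1-9/38) = 319.0 MPa

319.0 MPa


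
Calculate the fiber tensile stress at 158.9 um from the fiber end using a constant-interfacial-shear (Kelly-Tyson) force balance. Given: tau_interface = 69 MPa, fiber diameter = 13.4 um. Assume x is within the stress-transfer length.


Force balance: sigma_f * (pi*d^2/4) = tau * (pi*d) * x  ->  sigma_f = 4 * tau * x / d
sigma_f = 4 * 69 * 158.9 / 13.4 = 3272.9 MPa

3272.9 MPa


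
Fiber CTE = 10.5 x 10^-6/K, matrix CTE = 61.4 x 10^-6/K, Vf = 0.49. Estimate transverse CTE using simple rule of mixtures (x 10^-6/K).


alpha_2 = alpha_f*Vf + alpha_m*(1-Vf) = 10.5*0.49 + 61.4*0.51 = 36.5 x 10^-6/K

36.5 x 10^-6/K


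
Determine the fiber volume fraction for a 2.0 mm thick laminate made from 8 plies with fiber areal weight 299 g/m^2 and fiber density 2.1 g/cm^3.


Vf = n * FAW / (rho_f * h * 1000) = 8 * 299 / (2.1 * 2.0 * 1000) = 0.5695

0.5695


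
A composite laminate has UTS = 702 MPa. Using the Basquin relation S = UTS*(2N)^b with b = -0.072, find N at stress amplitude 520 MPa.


N = 0.5 * (S/UTS)^(1/b) = 0.5 * (520/702)^(1/-0.072) = 32.2969 cycles

32.2969 cycles


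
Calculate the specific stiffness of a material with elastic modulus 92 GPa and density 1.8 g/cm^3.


Specific stiffness = E/rho = 92/1.8 = 51.1 GPa/(g/cm^3)

51.1 GPa/(g/cm^3)


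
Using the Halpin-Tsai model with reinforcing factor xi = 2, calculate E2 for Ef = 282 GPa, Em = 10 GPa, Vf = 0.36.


eta = (Ef/Em - 1)/(Ef/Em + xi) = (28.2 - 1)/(28.2 + 2) = 0.9007
E2 = Em*(1+xi*eta*Vf)/(1-eta*Vf) = 24.39 GPa

24.39 GPa


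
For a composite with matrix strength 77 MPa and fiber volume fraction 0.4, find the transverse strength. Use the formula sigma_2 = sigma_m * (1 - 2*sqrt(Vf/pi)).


factor = 1 - 2*sqrt(0.4/pi) = 0.2864
sigma_2 = 77 * 0.2864 = 22.05 MPa

22.05 MPa


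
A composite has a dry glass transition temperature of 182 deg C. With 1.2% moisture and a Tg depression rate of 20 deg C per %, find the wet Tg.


Tg_wet = Tg_dry - k*moisture = 182 - 20*1.2 = 158.0 deg C

158.0 deg C


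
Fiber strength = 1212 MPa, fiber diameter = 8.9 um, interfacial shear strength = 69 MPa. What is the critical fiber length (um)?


Lc = sigma_f * d / (2 * tau_i) = 1212 * 8.9 / (2 * 69) = 78.2 um

78.2 um


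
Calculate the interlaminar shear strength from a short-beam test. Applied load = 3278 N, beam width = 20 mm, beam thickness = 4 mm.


ILSS = 3F/(4bh) = 3*3278/(4*20*4) = 30.73 MPa

30.73 MPa


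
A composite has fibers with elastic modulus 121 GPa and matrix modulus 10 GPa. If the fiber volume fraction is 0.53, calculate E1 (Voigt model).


E1 = Ef*Vf + Em*(1-Vf) = 121*0.53 + 10*0.47 = 68.83 GPa

68.83 GPa


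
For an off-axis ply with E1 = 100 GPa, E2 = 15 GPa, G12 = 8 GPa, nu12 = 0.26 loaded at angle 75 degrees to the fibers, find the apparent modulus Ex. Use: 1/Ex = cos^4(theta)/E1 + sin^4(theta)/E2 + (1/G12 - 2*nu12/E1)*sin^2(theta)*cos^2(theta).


cos^4(75) = 0.004487, sin^4(75) = 0.870513, sin^2(75)*cos^2(75) = 0.0625
1/G12 - 2*nu12/E1 = 1/8 - 2*0.26/100 = 0.1198 GPa^-1
1/Ex = 0.004487/100 + 0.870513/15 + 0.1198*0.0625 = 0.0655666 GPa^-1
Ex = 15.25 GPa

15.25 GPa


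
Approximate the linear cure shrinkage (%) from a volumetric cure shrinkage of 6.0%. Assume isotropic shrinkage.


Linear shrinkage ≈ vol_shrink/3 = 6.0/3 = 2.0%

2.0%


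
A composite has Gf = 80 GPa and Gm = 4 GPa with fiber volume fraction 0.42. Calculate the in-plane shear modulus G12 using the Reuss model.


1/G12 = Vf/Gf + (1-Vf)/Gm = 0.42/80 + 0.58/4
G12 = 6.66 GPa

6.66 GPa


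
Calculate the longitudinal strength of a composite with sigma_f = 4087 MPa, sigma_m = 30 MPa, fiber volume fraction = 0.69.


sigma_1 = sigma_f*Vf + sigma_m*(1-Vf) = 4087*0.69 + 30*0.31 = 2829.3 MPa

2829.3 MPa


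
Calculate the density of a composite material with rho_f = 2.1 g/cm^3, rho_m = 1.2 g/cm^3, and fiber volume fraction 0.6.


rho_c = rho_f*Vf + rho_m*(1-Vf) = 2.1*0.6 + 1.2*0.4 = 1.74 g/cm^3

1.74 g/cm^3


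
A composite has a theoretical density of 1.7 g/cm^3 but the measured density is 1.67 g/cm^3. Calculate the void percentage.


Void% = (rho_theo - rho_actual)/rho_theo * 100 = (1.7 - 1.67)/1.7 * 100 = 1.76%

1.76%


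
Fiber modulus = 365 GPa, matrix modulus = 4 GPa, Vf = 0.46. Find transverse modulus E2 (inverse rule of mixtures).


1/E2 = Vf/Ef + (1-Vf)/Em = 0.46/365 + 0.54/4
E2 = 7.34 GPa

7.34 GPa


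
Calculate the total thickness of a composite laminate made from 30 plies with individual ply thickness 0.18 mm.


h = n * t_ply = 30 * 0.18 = 5.4 mm

5.4 mm


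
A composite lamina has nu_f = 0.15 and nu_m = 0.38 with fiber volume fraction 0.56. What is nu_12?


nu_12 = nu_f*Vf + nu_m*(1-Vf) = 0.15*0.56 + 0.38*0.44 = 0.2512

0.2512


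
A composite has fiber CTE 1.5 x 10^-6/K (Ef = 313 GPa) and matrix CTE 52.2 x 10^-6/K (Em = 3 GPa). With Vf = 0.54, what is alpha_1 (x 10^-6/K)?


E1 = Ef*Vf + Em*(1-Vf) = 170.4
alpha_1 = (alpha_f*Ef*Vf + alpha_m*Em*(1-Vf))/E1 = 1.91 x 10^-6/K

1.91 x 10^-6/K


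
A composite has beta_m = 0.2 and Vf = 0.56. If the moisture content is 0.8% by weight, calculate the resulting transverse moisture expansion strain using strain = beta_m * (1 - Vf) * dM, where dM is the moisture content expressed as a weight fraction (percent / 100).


dM = 0.8/100 = 0.008
strain = beta_m * (1-Vf) * dM = 0.2 * 0.44 * 0.008 = 0.000704

0.000704


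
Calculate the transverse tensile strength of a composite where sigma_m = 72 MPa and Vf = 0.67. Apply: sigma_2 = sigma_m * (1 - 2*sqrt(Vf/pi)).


factor = 1 - 2*sqrt(0.67/pi) = 0.0764
sigma_2 = 72 * 0.0764 = 5.5 MPa

5.5 MPa


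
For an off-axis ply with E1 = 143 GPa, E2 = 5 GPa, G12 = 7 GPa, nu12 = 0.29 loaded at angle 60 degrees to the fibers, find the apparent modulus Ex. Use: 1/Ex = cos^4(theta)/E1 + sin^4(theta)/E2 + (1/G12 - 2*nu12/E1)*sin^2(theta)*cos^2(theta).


cos^4(60) = 0.0625, sin^4(60) = 0.5625, sin^2(60)*cos^2(60) = 0.1875
1/G12 - 2*nu12/E1 = 1/7 - 2*0.29/143 = 0.138801 GPa^-1
1/Ex = 0.0625/143 + 0.5625/5 + 0.138801*0.1875 = 0.1389623 GPa^-1
Ex = 7.2 GPa

7.2 GPa


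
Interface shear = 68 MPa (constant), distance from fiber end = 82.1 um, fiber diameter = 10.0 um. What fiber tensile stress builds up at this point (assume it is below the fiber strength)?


Force balance: sigma_f * (pi*d^2/4) = tau * (pi*d) * x  ->  sigma_f = 4 * tau * x / d
sigma_f = 4 * 68 * 82.1 / 10.0 = 2233.1 MPa

2233.1 MPa


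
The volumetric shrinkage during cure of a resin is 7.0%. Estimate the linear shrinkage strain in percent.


Linear shrinkage ≈ vol_shrink/3 = 7.0/3 = 2.333%

2.333%


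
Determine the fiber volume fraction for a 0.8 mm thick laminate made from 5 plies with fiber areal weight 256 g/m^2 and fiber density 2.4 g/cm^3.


Vf = n * FAW / (rho_f * h * 1000) = 5 * 256 / (2.4 * 0.8 * 1000) = 0.6667

0.6667


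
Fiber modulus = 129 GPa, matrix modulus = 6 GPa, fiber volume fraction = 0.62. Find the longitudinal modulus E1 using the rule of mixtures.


E1 = Ef*Vf + Em*(1-Vf) = 129*0.62 + 6*0.38 = 82.26 GPa

82.26 GPa


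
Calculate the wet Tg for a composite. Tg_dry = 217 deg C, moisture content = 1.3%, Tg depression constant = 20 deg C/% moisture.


Tg_wet = Tg_dry - k*moisture = 217 - 20*1.3 = 191.0 deg C

191.0 deg C


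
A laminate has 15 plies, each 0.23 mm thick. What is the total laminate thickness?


h = n * t_ply = 15 * 0.23 = 3.45 mm

3.45 mm


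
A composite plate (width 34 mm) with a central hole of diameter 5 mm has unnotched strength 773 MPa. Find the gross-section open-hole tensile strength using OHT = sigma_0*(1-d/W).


OHT = sigma_0*(1-d/W) = 773*(1-5/34) = 659.3 MPa

659.3 MPa


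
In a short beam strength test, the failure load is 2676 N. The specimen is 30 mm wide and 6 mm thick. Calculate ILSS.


ILSS = 3F/(4bh) = 3*2676/(4*30*6) = 11.15 MPa

11.15 MPa


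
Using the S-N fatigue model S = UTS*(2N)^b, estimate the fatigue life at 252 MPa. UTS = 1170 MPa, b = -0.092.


N = 0.5 * (S/UTS)^(1/b) = 0.5 * (252/1170)^(1/-0.092) = 8.8438e+06 cycles

8.8438e+06 cycles


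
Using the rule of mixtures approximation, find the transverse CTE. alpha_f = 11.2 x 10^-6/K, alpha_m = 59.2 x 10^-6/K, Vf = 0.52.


alpha_2 = alpha_f*Vf + alpha_m*(1-Vf) = 11.2*0.52 + 59.2*0.48 = 34.2 x 10^-6/K

34.2 x 10^-6/K


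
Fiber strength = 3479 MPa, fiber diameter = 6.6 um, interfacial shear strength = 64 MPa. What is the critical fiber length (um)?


Lc = sigma_f * d / (2 * tau_i) = 3479 * 6.6 / (2 * 64) = 179.4 um

179.4 um


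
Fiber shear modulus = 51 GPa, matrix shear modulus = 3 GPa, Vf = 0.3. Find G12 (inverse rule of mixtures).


1/G12 = Vf/Gf + (1-Vf)/Gm = 0.3/51 + 0.7/3
G12 = 4.18 GPa

4.18 GPa


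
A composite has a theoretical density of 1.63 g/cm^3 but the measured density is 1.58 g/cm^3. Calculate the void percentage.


Void% = (rho_theo - rho_actual)/rho_theo * 100 = (1.63 - 1.58)/1.63 * 100 = 3.07%

3.07%


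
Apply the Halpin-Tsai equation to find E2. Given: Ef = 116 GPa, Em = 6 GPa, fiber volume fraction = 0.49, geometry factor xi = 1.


eta = (Ef/Em - 1)/(Ef/Em + xi) = (19.3333 - 1)/(19.3333 + 1) = 0.9016
E2 = Em*(1+xi*eta*Vf)/(1-eta*Vf) = 15.5 GPa

15.5 GPa


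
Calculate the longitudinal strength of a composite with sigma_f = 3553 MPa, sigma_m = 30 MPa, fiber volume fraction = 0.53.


sigma_1 = sigma_f*Vf + sigma_m*(1-Vf) = 3553*0.53 + 30*0.47 = 1897.2 MPa

1897.2 MPa


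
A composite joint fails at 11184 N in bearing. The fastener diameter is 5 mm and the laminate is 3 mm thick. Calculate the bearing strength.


sigma_br = F/(d*h) = 11184/(5*3) = 745.6 MPa

745.6 MPa


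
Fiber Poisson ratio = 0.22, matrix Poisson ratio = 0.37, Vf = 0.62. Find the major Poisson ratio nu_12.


nu_12 = nu_f*Vf + nu_m*(1-Vf) = 0.22*0.62 + 0.37*0.38 = 0.277

0.277


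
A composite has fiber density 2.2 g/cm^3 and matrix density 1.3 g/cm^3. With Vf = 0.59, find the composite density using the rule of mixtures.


rho_c = rho_f*Vf + rho_m*(1-Vf) = 2.2*0.59 + 1.3*0.41 = 1.831 g/cm^3

1.831 g/cm^3


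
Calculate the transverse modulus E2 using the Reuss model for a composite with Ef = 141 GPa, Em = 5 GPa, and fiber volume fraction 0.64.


1/E2 = Vf/Ef + (1-Vf)/Em = 0.64/141 + 0.36/5
E2 = 13.07 GPa

13.07 GPa


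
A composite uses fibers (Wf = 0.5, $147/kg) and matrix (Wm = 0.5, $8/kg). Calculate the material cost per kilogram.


Cost = cost_f*Wf + cost_m*Wm = 147*0.5 + 8*0.5 = $77.5/kg

$77.5/kg


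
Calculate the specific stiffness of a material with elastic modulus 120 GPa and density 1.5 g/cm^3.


Specific stiffness = E/rho = 120/1.5 = 80.0 GPa/(g/cm^3)

80.0 GPa/(g/cm^3)


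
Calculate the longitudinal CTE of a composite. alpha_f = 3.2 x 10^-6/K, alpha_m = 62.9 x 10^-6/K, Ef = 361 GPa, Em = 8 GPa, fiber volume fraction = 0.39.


E1 = Ef*Vf + Em*(1-Vf) = 145.67
alpha_1 = (alpha_f*Ef*Vf + alpha_m*Em*(1-Vf))/E1 = 5.2 x 10^-6/K

5.2 x 10^-6/K


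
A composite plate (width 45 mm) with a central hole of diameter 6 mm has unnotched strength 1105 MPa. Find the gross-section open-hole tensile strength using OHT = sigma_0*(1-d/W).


OHT = sigma_0*(1-d/W) = 1105*(1-6/45) = 957.7 MPa

957.7 MPa


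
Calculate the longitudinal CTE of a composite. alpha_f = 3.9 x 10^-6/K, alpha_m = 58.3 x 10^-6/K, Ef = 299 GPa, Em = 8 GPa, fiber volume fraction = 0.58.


E1 = Ef*Vf + Em*(1-Vf) = 176.78
alpha_1 = (alpha_f*Ef*Vf + alpha_m*Em*(1-Vf))/E1 = 4.93 x 10^-6/K

4.93 x 10^-6/K


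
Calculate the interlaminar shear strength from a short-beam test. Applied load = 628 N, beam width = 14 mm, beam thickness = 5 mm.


ILSS = 3F/(4bh) = 3*628/(4*14*5) = 6.73 MPa

6.73 MPa


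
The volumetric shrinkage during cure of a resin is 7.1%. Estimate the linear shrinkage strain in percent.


Linear shrinkage ≈ vol_shrink/3 = 7.1/3 = 2.367%

2.367%


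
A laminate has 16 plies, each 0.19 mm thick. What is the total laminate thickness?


h = n * t_ply = 16 * 0.19 = 3.04 mm

3.04 mm


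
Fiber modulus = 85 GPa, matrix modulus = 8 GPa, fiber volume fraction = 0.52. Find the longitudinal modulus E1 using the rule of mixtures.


E1 = Ef*Vf + Em*(1-Vf) = 85*0.52 + 8*0.48 = 48.04 GPa

48.04 GPa


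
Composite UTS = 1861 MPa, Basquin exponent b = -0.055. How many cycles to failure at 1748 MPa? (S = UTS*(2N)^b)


N = 0.5 * (S/UTS)^(1/b) = 0.5 * (1748/1861)^(1/-0.055) = 1.5617 cycles

1.5617 cycles


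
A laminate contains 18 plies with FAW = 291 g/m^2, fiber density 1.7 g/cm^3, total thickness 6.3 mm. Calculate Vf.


Vf = n * FAW / (rho_f * h * 1000) = 18 * 291 / (1.7 * 6.3 * 1000) = 0.4891

0.4891


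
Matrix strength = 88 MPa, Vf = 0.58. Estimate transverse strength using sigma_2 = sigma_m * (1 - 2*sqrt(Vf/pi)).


factor = 1 - 2*sqrt(0.58/pi) = 0.1407
sigma_2 = 88 * 0.1407 = 12.38 MPa

12.38 MPa


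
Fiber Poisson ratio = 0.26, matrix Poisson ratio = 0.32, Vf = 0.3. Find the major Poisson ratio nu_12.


nu_12 = nu_f*Vf + nu_m*(1-Vf) = 0.26*0.3 + 0.32*0.7 = 0.302

0.302


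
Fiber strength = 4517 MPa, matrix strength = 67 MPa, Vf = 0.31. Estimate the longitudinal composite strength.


sigma_1 = sigma_f*Vf + sigma_m*(1-Vf) = 4517*0.31 + 67*0.69 = 1446.5 MPa

1446.5 MPa


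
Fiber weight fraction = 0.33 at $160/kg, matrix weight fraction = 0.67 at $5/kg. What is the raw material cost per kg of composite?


Cost = cost_f*Wf + cost_m*Wm = 160*0.33 + 5*0.67 = $56.15/kg

$56.15/kg


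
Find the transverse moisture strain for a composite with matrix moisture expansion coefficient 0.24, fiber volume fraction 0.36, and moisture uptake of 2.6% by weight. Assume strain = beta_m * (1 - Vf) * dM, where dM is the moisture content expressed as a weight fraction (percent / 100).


dM = 2.6/100 = 0.026
strain = beta_m * (1-Vf) * dM = 0.24 * 0.64 * 0.026 = 0.0039936

0.0039936


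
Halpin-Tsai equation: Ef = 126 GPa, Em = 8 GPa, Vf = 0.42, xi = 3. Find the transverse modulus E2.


eta = (Ef/Em - 1)/(Ef/Em + xi) = (15.75 - 1)/(15.75 + 3) = 0.7867
E2 = Em*(1+xi*eta*Vf)/(1-eta*Vf) = 23.79 GPa

23.79 GPa


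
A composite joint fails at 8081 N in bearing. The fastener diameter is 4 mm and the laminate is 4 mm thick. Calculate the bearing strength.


sigma_br = F/(d*h) = 8081/(4*4) = 505.1 MPa

505.1 MPa


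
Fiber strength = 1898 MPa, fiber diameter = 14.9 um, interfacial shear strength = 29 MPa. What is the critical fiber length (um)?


Lc = sigma_f * d / (2 * tau_i) = 1898 * 14.9 / (2 * 29) = 487.6 um

487.6 um


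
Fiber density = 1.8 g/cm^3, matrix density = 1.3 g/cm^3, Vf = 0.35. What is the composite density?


rho_c = rho_f*Vf + rho_m*(1-Vf) = 1.8*0.35 + 1.3*0.65 = 1.475 g/cm^3

1.475 g/cm^3


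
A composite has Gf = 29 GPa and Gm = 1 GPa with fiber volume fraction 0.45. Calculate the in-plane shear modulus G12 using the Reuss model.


1/G12 = Vf/Gf + (1-Vf)/Gm = 0.45/29 + 0.55/1
G12 = 1.77 GPa

1.77 GPa


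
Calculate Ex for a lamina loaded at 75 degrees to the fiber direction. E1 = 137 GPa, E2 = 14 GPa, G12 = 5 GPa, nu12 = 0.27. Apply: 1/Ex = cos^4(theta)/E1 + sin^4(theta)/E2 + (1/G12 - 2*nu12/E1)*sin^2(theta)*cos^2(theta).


cos^4(75) = 0.004487, sin^4(75) = 0.870513, sin^2(75)*cos^2(75) = 0.0625
1/G12 - 2*nu12/E1 = 1/5 - 2*0.27/137 = 0.196058 GPa^-1
1/Ex = 0.004487/137 + 0.870513/14 + 0.196058*0.0625 = 0.0744659 GPa^-1
Ex = 13.43 GPa

13.43 GPa


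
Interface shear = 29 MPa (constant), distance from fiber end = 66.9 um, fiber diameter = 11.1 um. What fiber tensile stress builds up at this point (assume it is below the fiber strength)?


Force balance: sigma_f * (pi*d^2/4) = tau * (pi*d) * x  ->  sigma_f = 4 * tau * x / d
sigma_f = 4 * 29 * 66.9 / 11.1 = 699.1 MPa

699.1 MPa


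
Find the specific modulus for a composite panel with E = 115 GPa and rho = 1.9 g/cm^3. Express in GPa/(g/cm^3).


Specific stiffness = E/rho = 115/1.9 = 60.5 GPa/(g/cm^3)

60.5 GPa/(g/cm^3)


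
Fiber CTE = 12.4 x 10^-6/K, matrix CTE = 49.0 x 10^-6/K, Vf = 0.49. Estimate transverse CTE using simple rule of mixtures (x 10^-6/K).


alpha_2 = alpha_f*Vf + alpha_m*(1-Vf) = 12.4*0.49 + 49.0*0.51 = 31.1 x 10^-6/K

31.1 x 10^-6/K


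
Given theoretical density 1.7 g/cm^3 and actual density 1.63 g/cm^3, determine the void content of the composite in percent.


Void% = (rho_theo - rho_actual)/rho_theo * 100 = (1.7 - 1.63)/1.7 * 100 = 4.12%

4.12%


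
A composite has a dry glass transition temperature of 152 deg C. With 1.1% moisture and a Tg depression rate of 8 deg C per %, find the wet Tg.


Tg_wet = Tg_dry - k*moisture = 152 - 8*1.1 = 143.2 deg C

143.2 deg C


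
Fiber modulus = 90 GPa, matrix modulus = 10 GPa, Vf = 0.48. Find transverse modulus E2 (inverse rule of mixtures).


1/E2 = Vf/Ef + (1-Vf)/Em = 0.48/90 + 0.52/10
E2 = 17.44 GPa

17.44 GPa


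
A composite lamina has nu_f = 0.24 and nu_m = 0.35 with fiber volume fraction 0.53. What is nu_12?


nu_12 = nu_f*Vf + nu_m*(1-Vf) = 0.24*0.53 + 0.35*0.47 = 0.2917

0.2917


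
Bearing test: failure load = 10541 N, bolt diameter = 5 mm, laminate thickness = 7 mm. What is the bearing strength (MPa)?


sigma_br = F/(d*h) = 10541/(5*7) = 301.2 MPa

301.2 MPa


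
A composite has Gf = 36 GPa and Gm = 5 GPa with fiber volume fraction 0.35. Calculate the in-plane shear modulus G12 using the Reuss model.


1/G12 = Vf/Gf + (1-Vf)/Gm = 0.35/36 + 0.65/5
G12 = 7.16 GPa

7.16 GPa


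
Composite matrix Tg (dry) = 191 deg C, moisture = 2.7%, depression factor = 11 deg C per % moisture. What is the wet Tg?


Tg_wet = Tg_dry - k*moisture = 191 - 11*2.7 = 161.3 deg C

161.3 deg C


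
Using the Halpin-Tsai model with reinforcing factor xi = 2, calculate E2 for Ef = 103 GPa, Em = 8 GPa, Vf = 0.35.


eta = (Ef/Em - 1)/(Ef/Em + xi) = (12.875 - 1)/(12.875 + 2) = 0.7983
E2 = Em*(1+xi*eta*Vf)/(1-eta*Vf) = 17.31 GPa

17.31 GPa


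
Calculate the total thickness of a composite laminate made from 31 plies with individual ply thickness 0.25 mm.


h = n * t_ply = 31 * 0.25 = 7.75 mm

7.75 mm


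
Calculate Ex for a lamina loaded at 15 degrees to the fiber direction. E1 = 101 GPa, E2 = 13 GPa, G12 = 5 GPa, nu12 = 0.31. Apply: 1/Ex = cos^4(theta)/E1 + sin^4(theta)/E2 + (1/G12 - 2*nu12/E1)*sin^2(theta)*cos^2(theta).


cos^4(15) = 0.870513, sin^4(15) = 0.004487, sin^2(15)*cos^2(15) = 0.0625
1/G12 - 2*nu12/E1 = 1/5 - 2*0.31/101 = 0.193861 GPa^-1
1/Ex = 0.870513/101 + 0.004487/13 + 0.193861*0.0625 = 0.0210805 GPa^-1
Ex = 47.44 GPa

47.44 GPa


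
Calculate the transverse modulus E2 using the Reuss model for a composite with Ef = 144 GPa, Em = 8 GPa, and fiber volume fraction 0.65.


1/E2 = Vf/Ef + (1-Vf)/Em = 0.65/144 + 0.35/8
E2 = 20.72 GPa

20.72 GPa


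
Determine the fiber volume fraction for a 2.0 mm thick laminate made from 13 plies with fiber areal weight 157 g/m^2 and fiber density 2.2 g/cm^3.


Vf = n * FAW / (rho_f * h * 1000) = 13 * 157 / (2.2 * 2.0 * 1000) = 0.4639

0.4639


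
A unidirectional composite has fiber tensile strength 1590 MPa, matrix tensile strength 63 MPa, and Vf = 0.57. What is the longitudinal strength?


sigma_1 = sigma_f*Vf + sigma_m*(1-Vf) = 1590*0.57 + 63*0.43 = 933.4 MPa

933.4 MPa


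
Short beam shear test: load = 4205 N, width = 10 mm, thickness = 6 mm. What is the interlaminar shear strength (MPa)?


ILSS = 3F/(4bh) = 3*4205/(4*10*6) = 52.56 MPa

52.56 MPa


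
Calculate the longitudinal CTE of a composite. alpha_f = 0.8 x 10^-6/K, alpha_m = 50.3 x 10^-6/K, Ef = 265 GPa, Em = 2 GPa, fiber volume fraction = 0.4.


E1 = Ef*Vf + Em*(1-Vf) = 107.2
alpha_1 = (alpha_f*Ef*Vf + alpha_m*Em*(1-Vf))/E1 = 1.35 x 10^-6/K

1.35 x 10^-6/K


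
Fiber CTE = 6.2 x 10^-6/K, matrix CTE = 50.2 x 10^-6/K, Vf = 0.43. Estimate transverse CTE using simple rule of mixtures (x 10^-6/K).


alpha_2 = alpha_f*Vf + alpha_m*(1-Vf) = 6.2*0.43 + 50.2*0.57 = 31.3 x 10^-6/K

31.3 x 10^-6/K


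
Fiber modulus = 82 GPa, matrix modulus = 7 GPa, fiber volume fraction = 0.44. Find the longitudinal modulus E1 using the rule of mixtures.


E1 = Ef*Vf + Em*(1-Vf) = 82*0.44 + 7*0.56 = 40.0 GPa

40.0 GPa


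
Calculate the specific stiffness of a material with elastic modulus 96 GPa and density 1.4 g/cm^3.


Specific stiffness = E/rho = 96/1.4 = 68.6 GPa/(g/cm^3)

68.6 GPa/(g/cm^3)


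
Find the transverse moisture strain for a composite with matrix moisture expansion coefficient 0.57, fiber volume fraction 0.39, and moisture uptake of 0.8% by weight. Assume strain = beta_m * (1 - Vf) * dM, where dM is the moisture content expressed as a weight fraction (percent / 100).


dM = 0.8/100 = 0.008
strain = beta_m * (1-Vf) * dM = 0.57 * 0.61 * 0.008 = 0.0027816

0.0027816


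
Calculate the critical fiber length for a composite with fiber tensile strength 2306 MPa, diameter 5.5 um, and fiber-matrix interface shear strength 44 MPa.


Lc = sigma_f * d / (2 * tau_i) = 2306 * 5.5 / (2 * 44) = 144.1 um

144.1 um


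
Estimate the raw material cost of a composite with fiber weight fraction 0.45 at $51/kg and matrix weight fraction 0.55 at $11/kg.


Cost = cost_f*Wf + cost_m*Wm = 51*0.45 + 11*0.55 = $29.0/kg

$29.0/kg


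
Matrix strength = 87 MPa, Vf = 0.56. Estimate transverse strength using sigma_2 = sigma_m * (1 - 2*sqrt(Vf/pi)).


factor = 1 - 2*sqrt(0.56/pi) = 0.1556
sigma_2 = 87 * 0.1556 = 13.54 MPa

13.54 MPa


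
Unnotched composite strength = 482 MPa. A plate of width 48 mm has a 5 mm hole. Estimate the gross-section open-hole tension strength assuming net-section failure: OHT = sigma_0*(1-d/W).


OHT = sigma_0*(1-d/W) = 482*(1-5/48) = 431.8 MPa

431.8 MPa


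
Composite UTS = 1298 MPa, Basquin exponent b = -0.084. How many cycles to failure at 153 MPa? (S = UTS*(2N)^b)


N = 0.5 * (S/UTS)^(1/b) = 0.5 * (153/1298)^(1/-0.084) = 5.6693e+10 cycles

5.6693e+10 cycles


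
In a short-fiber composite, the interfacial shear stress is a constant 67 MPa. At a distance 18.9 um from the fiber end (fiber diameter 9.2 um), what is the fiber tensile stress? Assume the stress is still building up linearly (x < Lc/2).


Force balance: sigma_f * (pi*d^2/4) = tau * (pi*d) * x  ->  sigma_f = 4 * tau * x / d
sigma_f = 4 * 67 * 18.9 / 9.2 = 550.6 MPa

550.6 MPa


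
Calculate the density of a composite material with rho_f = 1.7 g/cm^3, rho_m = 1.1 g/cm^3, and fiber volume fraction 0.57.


rho_c = rho_f*Vf + rho_m*(1-Vf) = 1.7*0.57 + 1.1*0.43 = 1.442 g/cm^3

1.442 g/cm^3


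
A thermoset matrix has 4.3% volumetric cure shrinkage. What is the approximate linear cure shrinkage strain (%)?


Linear shrinkage ≈ vol_shrink/3 = 4.3/3 = 1.433%

1.433%


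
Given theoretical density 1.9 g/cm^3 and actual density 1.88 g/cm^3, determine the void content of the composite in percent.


Void% = (rho_theo - rho_actual)/rho_theo * 100 = (1.9 - 1.88)/1.9 * 100 = 1.05%

1.05%


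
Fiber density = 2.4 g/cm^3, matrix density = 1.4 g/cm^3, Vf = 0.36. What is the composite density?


rho_c = rho_f*Vf + rho_m*(1-Vf) = 2.4*0.36 + 1.4*0.64 = 1.76 g/cm^3

1.76 g/cm^3


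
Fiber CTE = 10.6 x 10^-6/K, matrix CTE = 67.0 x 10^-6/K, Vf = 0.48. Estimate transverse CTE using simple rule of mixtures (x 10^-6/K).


alpha_2 = alpha_f*Vf + alpha_m*(1-Vf) = 10.6*0.48 + 67.0*0.52 = 39.9 x 10^-6/K

39.9 x 10^-6/K


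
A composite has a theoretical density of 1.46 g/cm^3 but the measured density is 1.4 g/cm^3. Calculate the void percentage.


Void% = (rho_theo - rho_actual)/rho_theo * 100 = (1.46 - 1.4)/1.46 * 100 = 4.11%

4.11%


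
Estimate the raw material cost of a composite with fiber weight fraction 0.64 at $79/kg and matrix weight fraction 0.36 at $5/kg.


Cost = cost_f*Wf + cost_m*Wm = 79*0.64 + 5*0.36 = $52.36/kg

$52.36/kg


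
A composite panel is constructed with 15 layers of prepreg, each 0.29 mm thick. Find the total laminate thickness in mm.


h = n * t_ply = 15 * 0.29 = 4.35 mm

4.35 mm


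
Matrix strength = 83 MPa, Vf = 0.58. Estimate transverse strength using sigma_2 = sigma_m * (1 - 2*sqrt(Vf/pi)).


factor = 1 - 2*sqrt(0.58/pi) = 0.1407
sigma_2 = 83 * 0.1407 = 11.67 MPa

11.67 MPa
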